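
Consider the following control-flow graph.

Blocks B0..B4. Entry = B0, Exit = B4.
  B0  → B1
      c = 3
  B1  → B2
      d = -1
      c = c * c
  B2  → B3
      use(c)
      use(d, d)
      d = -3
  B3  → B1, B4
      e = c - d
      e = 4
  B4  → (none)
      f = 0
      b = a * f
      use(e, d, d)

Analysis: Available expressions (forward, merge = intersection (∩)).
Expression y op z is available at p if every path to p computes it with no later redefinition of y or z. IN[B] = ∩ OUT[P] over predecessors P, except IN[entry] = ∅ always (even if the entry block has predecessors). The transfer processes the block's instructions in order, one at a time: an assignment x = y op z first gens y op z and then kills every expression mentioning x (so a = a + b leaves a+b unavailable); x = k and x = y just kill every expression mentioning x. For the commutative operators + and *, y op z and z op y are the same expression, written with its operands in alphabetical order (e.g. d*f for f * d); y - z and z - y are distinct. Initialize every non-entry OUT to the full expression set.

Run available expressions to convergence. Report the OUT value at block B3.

Converged values:
  B0:   IN={}   OUT={}
  B1:   IN={}   OUT={}
  B2:   IN={}   OUT={}
  B3:   IN={}   OUT={c-d}
  B4:   IN={c-d}   OUT={a*f, c-d}

Merge at B3: IN[B3] = OUT[B2] = {}
Applying B3's transfer function to that IN value gives OUT[B3] (row B3 above).

Answer: {c-d}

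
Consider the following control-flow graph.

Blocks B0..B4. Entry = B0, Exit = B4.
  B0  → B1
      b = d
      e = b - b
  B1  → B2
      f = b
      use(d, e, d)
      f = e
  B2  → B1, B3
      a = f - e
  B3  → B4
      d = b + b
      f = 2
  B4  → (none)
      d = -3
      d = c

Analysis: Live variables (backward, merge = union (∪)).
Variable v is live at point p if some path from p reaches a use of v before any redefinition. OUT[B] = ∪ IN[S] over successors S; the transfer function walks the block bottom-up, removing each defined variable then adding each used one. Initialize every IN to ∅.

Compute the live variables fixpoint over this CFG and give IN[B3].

Answer: {b, c}

Trace:
Fixpoint table:
  B0: | IN={c, d} | OUT={b, c, d, e}
  B1: | IN={b, c, d, e} | OUT={b, c, d, e, f}
  B2: | IN={b, c, d, e, f} | OUT={b, c, d, e}
  B3: | IN={b, c} | OUT={c}
  B4: | IN={c} | OUT={}

Merge at B3: OUT[B3] = IN[B4] = {c}
Applying B3's transfer function to that OUT value gives IN[B3] (row B3 above).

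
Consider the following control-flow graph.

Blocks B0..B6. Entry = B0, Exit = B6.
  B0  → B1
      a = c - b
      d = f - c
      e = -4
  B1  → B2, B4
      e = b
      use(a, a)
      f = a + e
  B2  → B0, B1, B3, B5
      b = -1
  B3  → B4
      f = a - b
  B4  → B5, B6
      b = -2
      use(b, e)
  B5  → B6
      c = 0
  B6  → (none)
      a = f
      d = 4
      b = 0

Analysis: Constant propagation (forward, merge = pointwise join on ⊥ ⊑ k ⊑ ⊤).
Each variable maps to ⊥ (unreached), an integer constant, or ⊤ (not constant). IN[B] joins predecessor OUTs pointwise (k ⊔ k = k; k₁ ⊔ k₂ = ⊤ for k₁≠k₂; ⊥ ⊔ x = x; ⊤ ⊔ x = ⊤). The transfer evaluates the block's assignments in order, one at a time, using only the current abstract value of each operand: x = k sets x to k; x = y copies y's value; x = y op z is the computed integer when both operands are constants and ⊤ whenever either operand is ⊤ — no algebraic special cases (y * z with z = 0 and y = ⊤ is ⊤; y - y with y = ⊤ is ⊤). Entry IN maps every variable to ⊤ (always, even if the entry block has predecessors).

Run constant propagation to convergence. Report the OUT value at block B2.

Per-block solution:
  B0:  IN=(all ⊤)  OUT={e:-4; rest ⊤}
  B1:  IN=(all ⊤)  OUT=(all ⊤)
  B2:  IN=(all ⊤)  OUT={b:-1; rest ⊤}
  B3:  IN={b:-1; rest ⊤}  OUT={b:-1; rest ⊤}
  B4:  IN=(all ⊤)  OUT={b:-2; rest ⊤}
  B5:  IN=(all ⊤)  OUT={c:0; rest ⊤}
  B6:  IN=(all ⊤)  OUT={b:0, d:4; rest ⊤}

Merge at B2: IN[B2] = OUT[B1] = {a: ⊤, b: ⊤, c: ⊤, d: ⊤, e: ⊤, f: ⊤}
Applying B2's transfer function to that IN value gives OUT[B2] (row B2 above).

Answer: {a: ⊤, b: -1, c: ⊤, d: ⊤, e: ⊤, f: ⊤}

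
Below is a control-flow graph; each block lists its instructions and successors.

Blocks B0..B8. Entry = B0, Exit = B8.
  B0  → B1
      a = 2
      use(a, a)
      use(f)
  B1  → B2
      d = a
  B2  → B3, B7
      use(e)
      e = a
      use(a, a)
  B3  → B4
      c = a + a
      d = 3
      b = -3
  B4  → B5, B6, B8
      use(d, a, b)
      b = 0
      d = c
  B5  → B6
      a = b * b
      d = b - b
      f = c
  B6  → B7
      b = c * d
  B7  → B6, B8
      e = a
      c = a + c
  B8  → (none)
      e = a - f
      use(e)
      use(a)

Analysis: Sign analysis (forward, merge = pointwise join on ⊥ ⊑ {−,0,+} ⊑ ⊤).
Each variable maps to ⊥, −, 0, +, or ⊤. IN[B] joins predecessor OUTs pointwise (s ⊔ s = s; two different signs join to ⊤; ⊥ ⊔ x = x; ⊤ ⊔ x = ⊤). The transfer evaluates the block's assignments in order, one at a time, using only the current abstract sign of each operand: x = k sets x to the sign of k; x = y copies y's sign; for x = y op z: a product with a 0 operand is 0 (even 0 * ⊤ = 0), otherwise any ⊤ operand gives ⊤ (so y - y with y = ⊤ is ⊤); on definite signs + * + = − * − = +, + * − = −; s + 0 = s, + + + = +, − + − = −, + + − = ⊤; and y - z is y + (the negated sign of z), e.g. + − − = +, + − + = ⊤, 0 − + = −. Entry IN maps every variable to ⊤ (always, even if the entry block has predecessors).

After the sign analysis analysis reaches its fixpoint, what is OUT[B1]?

Converged values:
  B0:   IN=(all ⊤)   OUT={a:+; rest ⊤}
  B1:   IN={a:+; rest ⊤}   OUT={a:+, d:+; rest ⊤}
  B2:   IN={a:+, d:+; rest ⊤}   OUT={a:+, d:+, e:+; rest ⊤}
  B3:   IN={a:+, d:+, e:+; rest ⊤}   OUT={a:+, b:-, c:+, d:+, e:+; rest ⊤}
  B4:   IN={a:+, b:-, c:+, d:+, e:+; rest ⊤}   OUT={a:+, b:0, c:+, d:+, e:+; rest ⊤}
  B5:   IN={a:+, b:0, c:+, d:+, e:+; rest ⊤}   OUT={a:0, b:0, c:+, d:0, e:+, f:+; rest ⊤}
  B6:   IN=(all ⊤)   OUT=(all ⊤)
  B7:   IN=(all ⊤)   OUT=(all ⊤)
  B8:   IN=(all ⊤)   OUT=(all ⊤)

Merge at B1: IN[B1] = OUT[B0] = {a: +, b: ⊤, c: ⊤, d: ⊤, e: ⊤, f: ⊤}
Applying B1's transfer function to that IN value gives OUT[B1] (row B1 above).

Answer: {a: +, b: ⊤, c: ⊤, d: +, e: ⊤, f: ⊤}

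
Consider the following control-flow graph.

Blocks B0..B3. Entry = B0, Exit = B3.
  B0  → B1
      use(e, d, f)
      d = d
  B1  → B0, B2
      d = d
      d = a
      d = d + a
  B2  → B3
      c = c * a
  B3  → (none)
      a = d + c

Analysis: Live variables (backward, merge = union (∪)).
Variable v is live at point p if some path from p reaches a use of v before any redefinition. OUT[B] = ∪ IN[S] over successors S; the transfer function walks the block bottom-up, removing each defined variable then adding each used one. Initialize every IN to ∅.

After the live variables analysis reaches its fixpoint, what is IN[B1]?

Fixpoint table:
  B0: | IN={a, c, d, e, f} | OUT={a, c, d, e, f}
  B1: | IN={a, c, d, e, f} | OUT={a, c, d, e, f}
  B2: | IN={a, c, d} | OUT={c, d}
  B3: | IN={c, d} | OUT={}

Merge at B1: OUT[B1] = IN[B0] ⊔ IN[B2] = {a, c, d, e, f}
Applying B1's transfer function to that OUT value gives IN[B1] (row B1 above).

Answer: {a, c, d, e, f}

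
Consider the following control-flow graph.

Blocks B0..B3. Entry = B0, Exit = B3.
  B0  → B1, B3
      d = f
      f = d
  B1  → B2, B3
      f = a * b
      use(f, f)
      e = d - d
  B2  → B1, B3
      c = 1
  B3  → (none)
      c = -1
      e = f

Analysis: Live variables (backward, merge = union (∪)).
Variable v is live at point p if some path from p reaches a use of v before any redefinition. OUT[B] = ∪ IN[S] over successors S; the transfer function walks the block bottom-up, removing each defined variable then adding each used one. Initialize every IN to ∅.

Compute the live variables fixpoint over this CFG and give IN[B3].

Answer: {f}

Working:
Per-block solution:
  B0:   IN={a, b, f}   OUT={a, b, d, f}
  B1:   IN={a, b, d}   OUT={a, b, d, f}
  B2:   IN={a, b, d, f}   OUT={a, b, d, f}
  B3:   IN={f}   OUT={}

B3 is the boundary node: OUT[B3] = {}
Applying B3's transfer function to that OUT value gives IN[B3] (row B3 above).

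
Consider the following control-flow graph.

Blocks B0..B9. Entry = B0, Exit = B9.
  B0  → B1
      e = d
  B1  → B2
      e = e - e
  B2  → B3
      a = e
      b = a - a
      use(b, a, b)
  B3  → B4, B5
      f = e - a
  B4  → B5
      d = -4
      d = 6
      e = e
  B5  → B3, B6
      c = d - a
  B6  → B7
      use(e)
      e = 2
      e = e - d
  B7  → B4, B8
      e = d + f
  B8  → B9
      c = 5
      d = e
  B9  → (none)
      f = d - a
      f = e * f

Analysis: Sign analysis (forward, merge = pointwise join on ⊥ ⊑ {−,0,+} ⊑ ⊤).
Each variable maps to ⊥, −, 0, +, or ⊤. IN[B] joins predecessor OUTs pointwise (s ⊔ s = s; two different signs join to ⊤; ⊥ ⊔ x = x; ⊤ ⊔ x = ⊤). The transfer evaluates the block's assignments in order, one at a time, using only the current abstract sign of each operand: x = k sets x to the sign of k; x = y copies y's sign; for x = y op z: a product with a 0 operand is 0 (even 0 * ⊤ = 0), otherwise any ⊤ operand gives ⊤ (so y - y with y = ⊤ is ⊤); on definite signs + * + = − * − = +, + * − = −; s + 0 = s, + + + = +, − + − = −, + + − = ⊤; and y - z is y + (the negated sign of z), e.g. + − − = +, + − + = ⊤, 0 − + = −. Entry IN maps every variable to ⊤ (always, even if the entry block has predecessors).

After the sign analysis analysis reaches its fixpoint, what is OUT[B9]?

Per-block solution:
  B0: | IN=(all ⊤) | OUT=(all ⊤)
  B1: | IN=(all ⊤) | OUT=(all ⊤)
  B2: | IN=(all ⊤) | OUT=(all ⊤)
  B3: | IN=(all ⊤) | OUT=(all ⊤)
  B4: | IN=(all ⊤) | OUT={d:+; rest ⊤}
  B5: | IN=(all ⊤) | OUT=(all ⊤)
  B6: | IN=(all ⊤) | OUT=(all ⊤)
  B7: | IN=(all ⊤) | OUT=(all ⊤)
  B8: | IN=(all ⊤) | OUT={c:+; rest ⊤}
  B9: | IN={c:+; rest ⊤} | OUT={c:+; rest ⊤}

Merge at B9: IN[B9] = OUT[B8] = {a: ⊤, b: ⊤, c: +, d: ⊤, e: ⊤, f: ⊤}
Applying B9's transfer function to that IN value gives OUT[B9] (row B9 above).

Answer: {a: ⊤, b: ⊤, c: +, d: ⊤, e: ⊤, f: ⊤}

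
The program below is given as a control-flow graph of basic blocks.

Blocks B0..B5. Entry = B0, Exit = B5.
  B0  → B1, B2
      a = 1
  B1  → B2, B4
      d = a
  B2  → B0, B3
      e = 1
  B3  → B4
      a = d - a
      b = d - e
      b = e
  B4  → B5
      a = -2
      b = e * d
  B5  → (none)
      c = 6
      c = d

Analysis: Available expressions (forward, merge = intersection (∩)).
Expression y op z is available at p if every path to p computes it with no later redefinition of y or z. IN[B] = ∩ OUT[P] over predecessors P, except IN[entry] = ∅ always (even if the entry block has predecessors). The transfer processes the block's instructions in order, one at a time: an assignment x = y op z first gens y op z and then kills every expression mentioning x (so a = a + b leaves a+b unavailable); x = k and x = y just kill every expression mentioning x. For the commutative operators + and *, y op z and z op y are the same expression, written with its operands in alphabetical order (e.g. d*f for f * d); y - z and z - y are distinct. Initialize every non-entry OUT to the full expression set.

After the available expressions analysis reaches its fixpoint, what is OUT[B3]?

Answer: {d-e}

Trace:
Converged values:
  B0:  IN={}  OUT={}
  B1:  IN={}  OUT={}
  B2:  IN={}  OUT={}
  B3:  IN={}  OUT={d-e}
  B4:  IN={}  OUT={d*e}
  B5:  IN={d*e}  OUT={d*e}

Merge at B3: IN[B3] = OUT[B2] = {}
Applying B3's transfer function to that IN value gives OUT[B3] (row B3 above).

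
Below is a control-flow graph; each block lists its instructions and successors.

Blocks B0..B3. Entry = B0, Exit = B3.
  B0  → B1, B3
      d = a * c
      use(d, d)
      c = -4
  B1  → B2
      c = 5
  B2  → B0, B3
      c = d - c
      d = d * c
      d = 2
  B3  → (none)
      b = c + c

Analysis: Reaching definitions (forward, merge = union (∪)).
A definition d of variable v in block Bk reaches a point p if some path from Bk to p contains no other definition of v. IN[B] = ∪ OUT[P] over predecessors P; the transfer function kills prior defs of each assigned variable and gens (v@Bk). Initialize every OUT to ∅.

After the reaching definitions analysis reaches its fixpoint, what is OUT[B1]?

Answer: {c@B1, d@B0}

Derivation:
Converged values:
  B0:  IN={c@B2, d@B2}  OUT={c@B0, d@B0}
  B1:  IN={c@B0, d@B0}  OUT={c@B1, d@B0}
  B2:  IN={c@B1, d@B0}  OUT={c@B2, d@B2}
  B3:  IN={c@B0, c@B2, d@B0, d@B2}  OUT={b@B3, c@B0, c@B2, d@B0, d@B2}

Merge at B1: IN[B1] = OUT[B0] = {c@B0, d@B0}
Applying B1's transfer function to that IN value gives OUT[B1] (row B1 above).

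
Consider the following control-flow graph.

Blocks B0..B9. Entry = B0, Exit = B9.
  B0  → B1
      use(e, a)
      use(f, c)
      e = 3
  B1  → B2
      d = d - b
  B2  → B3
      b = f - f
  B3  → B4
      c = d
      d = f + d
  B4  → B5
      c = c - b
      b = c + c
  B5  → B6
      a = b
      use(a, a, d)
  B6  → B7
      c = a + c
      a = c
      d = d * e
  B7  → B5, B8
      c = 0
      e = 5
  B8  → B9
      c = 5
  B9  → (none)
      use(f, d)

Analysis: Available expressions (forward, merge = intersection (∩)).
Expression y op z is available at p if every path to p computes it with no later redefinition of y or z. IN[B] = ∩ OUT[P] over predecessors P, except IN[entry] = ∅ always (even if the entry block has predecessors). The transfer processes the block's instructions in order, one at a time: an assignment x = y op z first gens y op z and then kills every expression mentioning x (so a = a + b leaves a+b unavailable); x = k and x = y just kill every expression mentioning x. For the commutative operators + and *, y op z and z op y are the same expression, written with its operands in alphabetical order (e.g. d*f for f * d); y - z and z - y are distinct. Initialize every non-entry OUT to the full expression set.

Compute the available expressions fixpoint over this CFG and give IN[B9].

Per-block solution:
  B0:   IN={}   OUT={}
  B1:   IN={}   OUT={}
  B2:   IN={}   OUT={f-f}
  B3:   IN={f-f}   OUT={f-f}
  B4:   IN={f-f}   OUT={c+c, f-f}
  B5:   IN={f-f}   OUT={f-f}
  B6:   IN={f-f}   OUT={f-f}
  B7:   IN={f-f}   OUT={f-f}
  B8:   IN={f-f}   OUT={f-f}
  B9:   IN={f-f}   OUT={f-f}

Merge at B9: IN[B9] = OUT[B8] = {f-f}

Answer: {f-f}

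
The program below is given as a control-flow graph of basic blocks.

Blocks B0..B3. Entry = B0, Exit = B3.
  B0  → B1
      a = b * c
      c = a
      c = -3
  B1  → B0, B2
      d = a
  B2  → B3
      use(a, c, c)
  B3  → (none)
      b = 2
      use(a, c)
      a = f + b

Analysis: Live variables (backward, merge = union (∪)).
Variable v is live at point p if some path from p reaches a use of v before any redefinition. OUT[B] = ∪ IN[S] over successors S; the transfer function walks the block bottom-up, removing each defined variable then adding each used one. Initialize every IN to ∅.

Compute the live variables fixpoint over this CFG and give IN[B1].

Answer: {a, b, c, f}

Working:
Fixpoint table:
  B0:  IN={b, c, f}  OUT={a, b, c, f}
  B1:  IN={a, b, c, f}  OUT={a, b, c, f}
  B2:  IN={a, c, f}  OUT={a, c, f}
  B3:  IN={a, c, f}  OUT={}

Merge at B1: OUT[B1] = IN[B0] ⊔ IN[B2] = {a, b, c, f}
Applying B1's transfer function to that OUT value gives IN[B1] (row B1 above).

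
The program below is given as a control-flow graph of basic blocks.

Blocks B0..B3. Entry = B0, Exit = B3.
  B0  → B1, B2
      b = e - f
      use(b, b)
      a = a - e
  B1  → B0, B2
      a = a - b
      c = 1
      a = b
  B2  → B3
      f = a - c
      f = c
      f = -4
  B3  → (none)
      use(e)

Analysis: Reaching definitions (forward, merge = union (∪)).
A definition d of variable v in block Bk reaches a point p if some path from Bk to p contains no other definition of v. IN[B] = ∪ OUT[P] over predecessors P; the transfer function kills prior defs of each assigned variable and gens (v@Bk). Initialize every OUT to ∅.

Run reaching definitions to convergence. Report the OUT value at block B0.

Answer: {a@B0, b@B0, c@B1}

Derivation:
Converged values:
  B0:   IN={a@B1, b@B0, c@B1}   OUT={a@B0, b@B0, c@B1}
  B1:   IN={a@B0, b@B0, c@B1}   OUT={a@B1, b@B0, c@B1}
  B2:   IN={a@B0, a@B1, b@B0, c@B1}   OUT={a@B0, a@B1, b@B0, c@B1, f@B2}
  B3:   IN={a@B0, a@B1, b@B0, c@B1, f@B2}   OUT={a@B0, a@B1, b@B0, c@B1, f@B2}

Merge at B0 (entry node, so the boundary value {} is joined with the incoming edge(s)): IN[B0] = {} ⊔ OUT[B1] = {a@B1, b@B0, c@B1}
Applying B0's transfer function to that IN value gives OUT[B0] (row B0 above).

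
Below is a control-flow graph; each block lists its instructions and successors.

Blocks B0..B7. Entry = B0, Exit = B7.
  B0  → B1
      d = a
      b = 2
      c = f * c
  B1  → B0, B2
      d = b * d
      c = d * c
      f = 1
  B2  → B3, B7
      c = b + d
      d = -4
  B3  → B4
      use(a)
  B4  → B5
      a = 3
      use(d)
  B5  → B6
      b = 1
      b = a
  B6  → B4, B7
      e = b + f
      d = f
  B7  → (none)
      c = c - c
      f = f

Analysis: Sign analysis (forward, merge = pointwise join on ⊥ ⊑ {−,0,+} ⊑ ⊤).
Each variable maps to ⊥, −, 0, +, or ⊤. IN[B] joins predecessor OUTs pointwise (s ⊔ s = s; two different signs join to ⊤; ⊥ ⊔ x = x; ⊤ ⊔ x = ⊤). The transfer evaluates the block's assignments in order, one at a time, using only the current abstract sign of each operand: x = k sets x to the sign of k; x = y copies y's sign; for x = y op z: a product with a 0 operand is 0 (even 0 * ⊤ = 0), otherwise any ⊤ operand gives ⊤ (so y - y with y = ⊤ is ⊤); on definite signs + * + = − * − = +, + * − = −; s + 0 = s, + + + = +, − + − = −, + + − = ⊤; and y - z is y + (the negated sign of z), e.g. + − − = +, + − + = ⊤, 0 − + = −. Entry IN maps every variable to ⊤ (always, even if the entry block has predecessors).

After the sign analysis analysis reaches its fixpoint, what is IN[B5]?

Answer: {a: +, b: +, c: ⊤, d: ⊤, e: ⊤, f: +}

Derivation:
Fixpoint table:
  B0:  IN=(all ⊤)  OUT={b:+; rest ⊤}
  B1:  IN={b:+; rest ⊤}  OUT={b:+, f:+; rest ⊤}
  B2:  IN={b:+, f:+; rest ⊤}  OUT={b:+, d:-, f:+; rest ⊤}
  B3:  IN={b:+, d:-, f:+; rest ⊤}  OUT={b:+, d:-, f:+; rest ⊤}
  B4:  IN={b:+, f:+; rest ⊤}  OUT={a:+, b:+, f:+; rest ⊤}
  B5:  IN={a:+, b:+, f:+; rest ⊤}  OUT={a:+, b:+, f:+; rest ⊤}
  B6:  IN={a:+, b:+, f:+; rest ⊤}  OUT={a:+, b:+, d:+, e:+, f:+; rest ⊤}
  B7:  IN={b:+, f:+; rest ⊤}  OUT={b:+, f:+; rest ⊤}

Merge at B5: IN[B5] = OUT[B4] = {a: +, b: +, c: ⊤, d: ⊤, e: ⊤, f: +}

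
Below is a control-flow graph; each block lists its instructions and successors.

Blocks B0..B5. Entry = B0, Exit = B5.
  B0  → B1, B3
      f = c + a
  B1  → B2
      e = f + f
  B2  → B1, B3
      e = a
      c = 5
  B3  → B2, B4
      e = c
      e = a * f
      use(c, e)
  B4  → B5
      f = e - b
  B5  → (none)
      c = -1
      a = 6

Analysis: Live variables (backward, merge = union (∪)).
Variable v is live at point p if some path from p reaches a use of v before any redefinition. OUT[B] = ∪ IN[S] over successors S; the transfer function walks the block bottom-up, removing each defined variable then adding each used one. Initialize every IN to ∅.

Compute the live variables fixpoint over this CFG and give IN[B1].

Per-block solution:
  B0:  IN={a, b, c}  OUT={a, b, c, f}
  B1:  IN={a, b, f}  OUT={a, b, f}
  B2:  IN={a, b, f}  OUT={a, b, c, f}
  B3:  IN={a, b, c, f}  OUT={a, b, e, f}
  B4:  IN={b, e}  OUT={}
  B5:  IN={}  OUT={}

Merge at B1: OUT[B1] = IN[B2] = {a, b, f}
Applying B1's transfer function to that OUT value gives IN[B1] (row B1 above).

Answer: {a, b, f}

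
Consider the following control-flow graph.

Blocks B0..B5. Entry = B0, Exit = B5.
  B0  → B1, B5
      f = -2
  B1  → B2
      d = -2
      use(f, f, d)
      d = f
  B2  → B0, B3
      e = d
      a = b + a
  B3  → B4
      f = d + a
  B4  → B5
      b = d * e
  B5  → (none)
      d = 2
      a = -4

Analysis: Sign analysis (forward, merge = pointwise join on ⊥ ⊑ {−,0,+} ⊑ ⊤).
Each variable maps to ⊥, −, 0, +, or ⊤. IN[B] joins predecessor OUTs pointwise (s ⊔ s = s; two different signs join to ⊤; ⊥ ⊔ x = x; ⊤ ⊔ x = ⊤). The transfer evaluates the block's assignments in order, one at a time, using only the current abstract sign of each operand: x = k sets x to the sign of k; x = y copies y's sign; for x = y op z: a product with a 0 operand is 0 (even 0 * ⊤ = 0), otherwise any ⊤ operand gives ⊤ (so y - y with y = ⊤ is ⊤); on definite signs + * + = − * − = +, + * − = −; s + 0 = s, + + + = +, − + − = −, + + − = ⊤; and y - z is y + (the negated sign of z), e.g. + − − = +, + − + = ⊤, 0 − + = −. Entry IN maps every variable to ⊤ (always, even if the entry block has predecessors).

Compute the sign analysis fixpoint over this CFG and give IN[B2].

Per-block solution:
  B0: | IN=(all ⊤) | OUT={f:-; rest ⊤}
  B1: | IN={f:-; rest ⊤} | OUT={d:-, f:-; rest ⊤}
  B2: | IN={d:-, f:-; rest ⊤} | OUT={d:-, e:-, f:-; rest ⊤}
  B3: | IN={d:-, e:-, f:-; rest ⊤} | OUT={d:-, e:-; rest ⊤}
  B4: | IN={d:-, e:-; rest ⊤} | OUT={b:+, d:-, e:-; rest ⊤}
  B5: | IN=(all ⊤) | OUT={a:-, d:+; rest ⊤}

Merge at B2: IN[B2] = OUT[B1] = {a: ⊤, b: ⊤, c: ⊤, d: -, e: ⊤, f: -}

Answer: {a: ⊤, b: ⊤, c: ⊤, d: -, e: ⊤, f: -}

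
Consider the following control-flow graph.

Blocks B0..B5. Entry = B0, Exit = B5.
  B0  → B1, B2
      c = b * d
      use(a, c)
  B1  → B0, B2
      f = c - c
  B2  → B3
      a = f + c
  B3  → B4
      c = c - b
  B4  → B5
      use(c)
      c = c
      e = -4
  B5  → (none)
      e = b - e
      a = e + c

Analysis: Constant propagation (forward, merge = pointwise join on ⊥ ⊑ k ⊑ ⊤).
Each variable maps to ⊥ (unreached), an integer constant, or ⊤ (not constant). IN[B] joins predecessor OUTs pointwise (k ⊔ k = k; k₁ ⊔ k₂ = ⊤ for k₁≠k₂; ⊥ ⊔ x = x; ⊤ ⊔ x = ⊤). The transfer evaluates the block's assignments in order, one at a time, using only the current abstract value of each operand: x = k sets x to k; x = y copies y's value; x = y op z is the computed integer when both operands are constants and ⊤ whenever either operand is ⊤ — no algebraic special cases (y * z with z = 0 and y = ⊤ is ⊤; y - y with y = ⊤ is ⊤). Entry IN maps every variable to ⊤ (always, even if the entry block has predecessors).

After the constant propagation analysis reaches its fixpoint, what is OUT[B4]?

Converged values:
  B0:   IN=(all ⊤)   OUT=(all ⊤)
  B1:   IN=(all ⊤)   OUT=(all ⊤)
  B2:   IN=(all ⊤)   OUT=(all ⊤)
  B3:   IN=(all ⊤)   OUT=(all ⊤)
  B4:   IN=(all ⊤)   OUT={e:-4; rest ⊤}
  B5:   IN={e:-4; rest ⊤}   OUT=(all ⊤)

Merge at B4: IN[B4] = OUT[B3] = {a: ⊤, b: ⊤, c: ⊤, d: ⊤, e: ⊤, f: ⊤}
Applying B4's transfer function to that IN value gives OUT[B4] (row B4 above).

Answer: {a: ⊤, b: ⊤, c: ⊤, d: ⊤, e: -4, f: ⊤}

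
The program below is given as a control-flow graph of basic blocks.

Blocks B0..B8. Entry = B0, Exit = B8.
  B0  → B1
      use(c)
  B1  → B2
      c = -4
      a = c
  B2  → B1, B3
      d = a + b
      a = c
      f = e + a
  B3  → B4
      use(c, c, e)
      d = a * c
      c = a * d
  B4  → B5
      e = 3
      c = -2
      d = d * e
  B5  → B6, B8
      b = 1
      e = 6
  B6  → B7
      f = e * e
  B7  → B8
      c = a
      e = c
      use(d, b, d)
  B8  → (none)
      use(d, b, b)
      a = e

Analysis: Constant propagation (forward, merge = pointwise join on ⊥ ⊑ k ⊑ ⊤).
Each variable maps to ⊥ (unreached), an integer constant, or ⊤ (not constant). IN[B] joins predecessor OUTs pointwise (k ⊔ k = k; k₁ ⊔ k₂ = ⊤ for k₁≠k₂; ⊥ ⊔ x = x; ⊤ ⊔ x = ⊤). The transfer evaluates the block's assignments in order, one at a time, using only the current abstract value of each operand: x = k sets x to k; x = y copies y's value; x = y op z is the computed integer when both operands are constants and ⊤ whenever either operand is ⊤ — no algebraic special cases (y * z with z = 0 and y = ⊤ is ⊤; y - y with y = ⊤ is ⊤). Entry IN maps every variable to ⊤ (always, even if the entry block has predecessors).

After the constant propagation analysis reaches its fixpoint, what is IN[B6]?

Converged values:
  B0:   IN=(all ⊤)   OUT=(all ⊤)
  B1:   IN=(all ⊤)   OUT={a:-4, c:-4; rest ⊤}
  B2:   IN={a:-4, c:-4; rest ⊤}   OUT={a:-4, c:-4; rest ⊤}
  B3:   IN={a:-4, c:-4; rest ⊤}   OUT={a:-4, c:-64, d:16; rest ⊤}
  B4:   IN={a:-4, c:-64, d:16; rest ⊤}   OUT={a:-4, c:-2, d:48, e:3; rest ⊤}
  B5:   IN={a:-4, c:-2, d:48, e:3; rest ⊤}   OUT={a:-4, b:1, c:-2, d:48, e:6; rest ⊤}
  B6:   IN={a:-4, b:1, c:-2, d:48, e:6; rest ⊤}   OUT={a:-4, b:1, c:-2, d:48, e:6, f:36; rest ⊤}
  B7:   IN={a:-4, b:1, c:-2, d:48, e:6, f:36; rest ⊤}   OUT={a:-4, b:1, c:-4, d:48, e:-4, f:36; rest ⊤}
  B8:   IN={a:-4, b:1, d:48; rest ⊤}   OUT={b:1, d:48; rest ⊤}

Merge at B6: IN[B6] = OUT[B5] = {a: -4, b: 1, c: -2, d: 48, e: 6, f: ⊤}

Answer: {a: -4, b: 1, c: -2, d: 48, e: 6, f: ⊤}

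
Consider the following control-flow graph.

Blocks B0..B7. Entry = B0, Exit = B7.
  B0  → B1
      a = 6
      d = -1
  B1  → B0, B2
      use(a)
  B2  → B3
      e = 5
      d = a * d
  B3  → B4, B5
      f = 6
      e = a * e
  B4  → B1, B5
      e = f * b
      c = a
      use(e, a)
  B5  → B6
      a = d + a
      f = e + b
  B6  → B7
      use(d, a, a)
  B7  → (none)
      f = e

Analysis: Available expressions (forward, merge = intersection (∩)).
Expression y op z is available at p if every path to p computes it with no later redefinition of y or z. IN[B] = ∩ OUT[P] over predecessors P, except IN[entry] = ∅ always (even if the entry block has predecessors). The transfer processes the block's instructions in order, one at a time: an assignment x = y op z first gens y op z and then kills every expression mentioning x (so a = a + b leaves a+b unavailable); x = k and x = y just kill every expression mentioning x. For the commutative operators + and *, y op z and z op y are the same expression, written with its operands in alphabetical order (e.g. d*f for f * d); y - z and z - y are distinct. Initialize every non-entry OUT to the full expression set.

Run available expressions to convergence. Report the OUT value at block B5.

Converged values:
  B0:   IN={}   OUT={}
  B1:   IN={}   OUT={}
  B2:   IN={}   OUT={}
  B3:   IN={}   OUT={}
  B4:   IN={}   OUT={b*f}
  B5:   IN={}   OUT={b+e}
  B6:   IN={b+e}   OUT={b+e}
  B7:   IN={b+e}   OUT={b+e}

Merge at B5: IN[B5] = OUT[B3] ∩ OUT[B4] = {}
Applying B5's transfer function to that IN value gives OUT[B5] (row B5 above).

Answer: {b+e}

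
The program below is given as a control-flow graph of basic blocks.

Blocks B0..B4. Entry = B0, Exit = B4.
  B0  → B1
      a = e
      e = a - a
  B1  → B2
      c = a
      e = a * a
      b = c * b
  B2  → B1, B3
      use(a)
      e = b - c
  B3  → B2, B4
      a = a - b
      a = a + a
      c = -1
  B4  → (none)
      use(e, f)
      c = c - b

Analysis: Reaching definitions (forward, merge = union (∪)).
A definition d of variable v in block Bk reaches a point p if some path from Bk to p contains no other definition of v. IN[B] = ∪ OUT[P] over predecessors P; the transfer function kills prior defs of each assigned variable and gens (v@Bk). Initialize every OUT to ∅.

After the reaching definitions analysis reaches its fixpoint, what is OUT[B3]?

Answer: {a@B3, b@B1, c@B3, e@B2}

Derivation:
Converged values:
  B0:  IN={}  OUT={a@B0, e@B0}
  B1:  IN={a@B0, a@B3, b@B1, c@B1, c@B3, e@B0, e@B2}  OUT={a@B0, a@B3, b@B1, c@B1, e@B1}
  B2:  IN={a@B0, a@B3, b@B1, c@B1, c@B3, e@B1, e@B2}  OUT={a@B0, a@B3, b@B1, c@B1, c@B3, e@B2}
  B3:  IN={a@B0, a@B3, b@B1, c@B1, c@B3, e@B2}  OUT={a@B3, b@B1, c@B3, e@B2}
  B4:  IN={a@B3, b@B1, c@B3, e@B2}  OUT={a@B3, b@B1, c@B4, e@B2}

Merge at B3: IN[B3] = OUT[B2] = {a@B0, a@B3, b@B1, c@B1, c@B3, e@B2}
Applying B3's transfer function to that IN value gives OUT[B3] (row B3 above).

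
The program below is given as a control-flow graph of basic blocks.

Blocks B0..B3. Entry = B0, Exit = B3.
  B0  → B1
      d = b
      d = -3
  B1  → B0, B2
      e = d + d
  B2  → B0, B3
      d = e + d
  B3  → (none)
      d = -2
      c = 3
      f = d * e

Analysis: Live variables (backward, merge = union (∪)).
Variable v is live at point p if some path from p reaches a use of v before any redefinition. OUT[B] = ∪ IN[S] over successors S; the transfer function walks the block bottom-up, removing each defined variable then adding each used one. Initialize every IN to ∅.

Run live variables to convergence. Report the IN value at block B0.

Answer: {b}

Trace:
Converged values:
  B0:  IN={b}  OUT={b, d}
  B1:  IN={b, d}  OUT={b, d, e}
  B2:  IN={b, d, e}  OUT={b, e}
  B3:  IN={e}  OUT={}

Merge at B0: OUT[B0] = IN[B1] = {b, d}
Applying B0's transfer function to that OUT value gives IN[B0] (row B0 above).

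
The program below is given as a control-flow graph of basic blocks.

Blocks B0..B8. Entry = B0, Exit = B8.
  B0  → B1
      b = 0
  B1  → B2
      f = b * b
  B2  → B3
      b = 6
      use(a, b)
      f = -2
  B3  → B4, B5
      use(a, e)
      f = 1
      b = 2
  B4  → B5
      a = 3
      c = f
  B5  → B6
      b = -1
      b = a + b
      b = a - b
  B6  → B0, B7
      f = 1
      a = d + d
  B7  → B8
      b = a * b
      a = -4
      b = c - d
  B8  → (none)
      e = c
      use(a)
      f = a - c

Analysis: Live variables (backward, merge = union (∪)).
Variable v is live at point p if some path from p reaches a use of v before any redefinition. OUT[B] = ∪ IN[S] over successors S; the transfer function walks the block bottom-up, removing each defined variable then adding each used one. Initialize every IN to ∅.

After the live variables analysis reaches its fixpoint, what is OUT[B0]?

Converged values:
  B0: | IN={a, c, d, e} | OUT={a, b, c, d, e}
  B1: | IN={a, b, c, d, e} | OUT={a, c, d, e}
  B2: | IN={a, c, d, e} | OUT={a, c, d, e}
  B3: | IN={a, c, d, e} | OUT={a, c, d, e, f}
  B4: | IN={d, e, f} | OUT={a, c, d, e}
  B5: | IN={a, c, d, e} | OUT={b, c, d, e}
  B6: | IN={b, c, d, e} | OUT={a, b, c, d, e}
  B7: | IN={a, b, c, d} | OUT={a, c}
  B8: | IN={a, c} | OUT={}

Merge at B0: OUT[B0] = IN[B1] = {a, b, c, d, e}

Answer: {a, b, c, d, e}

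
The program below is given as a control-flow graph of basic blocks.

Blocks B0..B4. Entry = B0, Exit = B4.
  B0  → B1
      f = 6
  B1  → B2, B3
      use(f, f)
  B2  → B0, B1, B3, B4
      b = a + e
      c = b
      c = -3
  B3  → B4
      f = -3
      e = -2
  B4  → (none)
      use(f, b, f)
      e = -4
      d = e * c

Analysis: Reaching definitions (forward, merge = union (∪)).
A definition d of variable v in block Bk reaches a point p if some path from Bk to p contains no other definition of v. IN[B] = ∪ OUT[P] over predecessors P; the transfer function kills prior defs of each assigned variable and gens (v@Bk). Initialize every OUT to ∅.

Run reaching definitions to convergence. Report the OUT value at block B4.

Converged values:
  B0: | IN={b@B2, c@B2, f@B0} | OUT={b@B2, c@B2, f@B0}
  B1: | IN={b@B2, c@B2, f@B0} | OUT={b@B2, c@B2, f@B0}
  B2: | IN={b@B2, c@B2, f@B0} | OUT={b@B2, c@B2, f@B0}
  B3: | IN={b@B2, c@B2, f@B0} | OUT={b@B2, c@B2, e@B3, f@B3}
  B4: | IN={b@B2, c@B2, e@B3, f@B0, f@B3} | OUT={b@B2, c@B2, d@B4, e@B4, f@B0, f@B3}

Merge at B4: IN[B4] = OUT[B2] ⊔ OUT[B3] = {b@B2, c@B2, e@B3, f@B0, f@B3}
Applying B4's transfer function to that IN value gives OUT[B4] (row B4 above).

Answer: {b@B2, c@B2, d@B4, e@B4, f@B0, f@B3}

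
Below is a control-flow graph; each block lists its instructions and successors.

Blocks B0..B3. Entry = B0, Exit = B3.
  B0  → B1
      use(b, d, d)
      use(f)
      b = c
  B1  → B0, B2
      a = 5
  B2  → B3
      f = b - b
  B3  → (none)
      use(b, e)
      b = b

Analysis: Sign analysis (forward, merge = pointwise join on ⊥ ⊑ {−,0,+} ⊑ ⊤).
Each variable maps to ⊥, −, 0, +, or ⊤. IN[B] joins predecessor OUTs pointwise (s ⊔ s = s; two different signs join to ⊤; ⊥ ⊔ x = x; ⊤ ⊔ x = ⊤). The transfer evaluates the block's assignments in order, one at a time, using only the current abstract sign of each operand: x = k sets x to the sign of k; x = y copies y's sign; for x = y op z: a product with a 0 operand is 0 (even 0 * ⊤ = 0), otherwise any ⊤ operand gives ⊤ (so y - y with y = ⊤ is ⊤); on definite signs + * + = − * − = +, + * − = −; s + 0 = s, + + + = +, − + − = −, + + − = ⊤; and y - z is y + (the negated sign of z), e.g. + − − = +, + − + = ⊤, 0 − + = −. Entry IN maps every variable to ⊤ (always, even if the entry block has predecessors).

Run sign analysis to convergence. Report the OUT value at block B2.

Answer: {a: +, b: ⊤, c: ⊤, d: ⊤, e: ⊤, f: ⊤}

Trace:
Per-block solution:
  B0: | IN=(all ⊤) | OUT=(all ⊤)
  B1: | IN=(all ⊤) | OUT={a:+; rest ⊤}
  B2: | IN={a:+; rest ⊤} | OUT={a:+; rest ⊤}
  B3: | IN={a:+; rest ⊤} | OUT={a:+; rest ⊤}

Merge at B2: IN[B2] = OUT[B1] = {a: +, b: ⊤, c: ⊤, d: ⊤, e: ⊤, f: ⊤}
Applying B2's transfer function to that IN value gives OUT[B2] (row B2 above).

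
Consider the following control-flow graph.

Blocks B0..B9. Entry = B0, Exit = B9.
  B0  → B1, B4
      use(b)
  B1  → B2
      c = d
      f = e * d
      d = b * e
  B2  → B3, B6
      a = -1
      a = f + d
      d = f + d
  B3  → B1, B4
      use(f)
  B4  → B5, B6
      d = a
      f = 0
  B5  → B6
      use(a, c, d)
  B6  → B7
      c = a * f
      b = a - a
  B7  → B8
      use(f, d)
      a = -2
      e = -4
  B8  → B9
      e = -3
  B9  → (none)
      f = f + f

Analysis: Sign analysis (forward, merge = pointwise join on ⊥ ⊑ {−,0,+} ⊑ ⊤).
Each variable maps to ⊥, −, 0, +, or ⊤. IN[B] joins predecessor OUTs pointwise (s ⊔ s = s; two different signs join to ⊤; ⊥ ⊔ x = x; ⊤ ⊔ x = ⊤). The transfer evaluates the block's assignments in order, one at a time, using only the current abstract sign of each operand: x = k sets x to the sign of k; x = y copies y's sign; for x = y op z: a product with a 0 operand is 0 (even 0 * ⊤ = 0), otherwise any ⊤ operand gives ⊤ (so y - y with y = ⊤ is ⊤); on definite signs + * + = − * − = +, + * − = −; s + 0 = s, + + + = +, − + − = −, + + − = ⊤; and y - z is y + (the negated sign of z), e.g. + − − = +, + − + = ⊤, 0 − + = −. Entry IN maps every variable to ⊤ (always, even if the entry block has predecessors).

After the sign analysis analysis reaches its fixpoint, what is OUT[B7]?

Answer: {a: -, b: ⊤, c: ⊤, d: ⊤, e: -, f: ⊤}

Trace:
Per-block solution:
  B0:  IN=(all ⊤)  OUT=(all ⊤)
  B1:  IN=(all ⊤)  OUT=(all ⊤)
  B2:  IN=(all ⊤)  OUT=(all ⊤)
  B3:  IN=(all ⊤)  OUT=(all ⊤)
  B4:  IN=(all ⊤)  OUT={f:0; rest ⊤}
  B5:  IN={f:0; rest ⊤}  OUT={f:0; rest ⊤}
  B6:  IN=(all ⊤)  OUT=(all ⊤)
  B7:  IN=(all ⊤)  OUT={a:-, e:-; rest ⊤}
  B8:  IN={a:-, e:-; rest ⊤}  OUT={a:-, e:-; rest ⊤}
  B9:  IN={a:-, e:-; rest ⊤}  OUT={a:-, e:-; rest ⊤}

Merge at B7: IN[B7] = OUT[B6] = {a: ⊤, b: ⊤, c: ⊤, d: ⊤, e: ⊤, f: ⊤}
Applying B7's transfer function to that IN value gives OUT[B7] (row B7 above).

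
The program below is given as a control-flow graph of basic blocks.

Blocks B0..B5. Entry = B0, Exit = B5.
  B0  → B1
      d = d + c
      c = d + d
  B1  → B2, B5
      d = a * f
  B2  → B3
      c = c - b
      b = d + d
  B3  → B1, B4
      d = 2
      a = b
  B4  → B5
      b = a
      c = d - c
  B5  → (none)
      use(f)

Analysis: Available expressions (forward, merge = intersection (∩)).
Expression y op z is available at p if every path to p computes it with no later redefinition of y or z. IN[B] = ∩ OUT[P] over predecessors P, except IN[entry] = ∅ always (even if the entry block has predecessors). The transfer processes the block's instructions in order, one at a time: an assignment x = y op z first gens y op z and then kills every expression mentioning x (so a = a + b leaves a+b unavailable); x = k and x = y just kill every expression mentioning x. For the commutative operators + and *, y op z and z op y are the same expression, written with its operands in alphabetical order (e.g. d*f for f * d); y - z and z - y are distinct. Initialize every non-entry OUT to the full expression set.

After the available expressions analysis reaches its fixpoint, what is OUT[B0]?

Answer: {d+d}

Derivation:
Per-block solution:
  B0:   IN={}   OUT={d+d}
  B1:   IN={}   OUT={a*f}
  B2:   IN={a*f}   OUT={a*f, d+d}
  B3:   IN={a*f, d+d}   OUT={}
  B4:   IN={}   OUT={}
  B5:   IN={}   OUT={}

B0 is the boundary node: IN[B0] = {}
Applying B0's transfer function to that IN value gives OUT[B0] (row B0 above).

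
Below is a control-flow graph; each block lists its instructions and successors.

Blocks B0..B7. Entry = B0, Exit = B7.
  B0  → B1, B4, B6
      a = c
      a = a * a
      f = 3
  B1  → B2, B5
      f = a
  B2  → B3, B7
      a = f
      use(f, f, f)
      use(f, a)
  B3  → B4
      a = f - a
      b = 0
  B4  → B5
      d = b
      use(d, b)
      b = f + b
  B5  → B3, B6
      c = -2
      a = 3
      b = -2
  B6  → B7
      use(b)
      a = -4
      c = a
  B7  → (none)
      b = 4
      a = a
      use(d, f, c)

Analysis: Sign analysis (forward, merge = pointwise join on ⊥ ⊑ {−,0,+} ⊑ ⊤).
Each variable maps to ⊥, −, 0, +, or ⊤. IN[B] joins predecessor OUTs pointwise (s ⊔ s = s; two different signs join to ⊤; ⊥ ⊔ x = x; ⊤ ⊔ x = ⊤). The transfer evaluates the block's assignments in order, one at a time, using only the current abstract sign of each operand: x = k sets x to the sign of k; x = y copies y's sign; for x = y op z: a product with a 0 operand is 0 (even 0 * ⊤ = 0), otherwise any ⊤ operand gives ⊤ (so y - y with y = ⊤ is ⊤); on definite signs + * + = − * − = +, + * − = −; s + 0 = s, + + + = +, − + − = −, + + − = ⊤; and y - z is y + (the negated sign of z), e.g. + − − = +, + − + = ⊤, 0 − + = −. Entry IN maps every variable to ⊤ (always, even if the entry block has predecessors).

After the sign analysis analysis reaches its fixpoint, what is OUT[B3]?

Answer: {a: ⊤, b: 0, c: ⊤, d: ⊤, e: ⊤, f: ⊤}

Trace:
Fixpoint table:
  B0:  IN=(all ⊤)  OUT={f:+; rest ⊤}
  B1:  IN={f:+; rest ⊤}  OUT=(all ⊤)
  B2:  IN=(all ⊤)  OUT=(all ⊤)
  B3:  IN=(all ⊤)  OUT={b:0; rest ⊤}
  B4:  IN=(all ⊤)  OUT=(all ⊤)
  B5:  IN=(all ⊤)  OUT={a:+, b:-, c:-; rest ⊤}
  B6:  IN=(all ⊤)  OUT={a:-, c:-; rest ⊤}
  B7:  IN=(all ⊤)  OUT={b:+; rest ⊤}

Merge at B3: IN[B3] = OUT[B2] ⊔ OUT[B5] = {a: ⊤, b: ⊤, c: ⊤, d: ⊤, e: ⊤, f: ⊤}
Applying B3's transfer function to that IN value gives OUT[B3] (row B3 above).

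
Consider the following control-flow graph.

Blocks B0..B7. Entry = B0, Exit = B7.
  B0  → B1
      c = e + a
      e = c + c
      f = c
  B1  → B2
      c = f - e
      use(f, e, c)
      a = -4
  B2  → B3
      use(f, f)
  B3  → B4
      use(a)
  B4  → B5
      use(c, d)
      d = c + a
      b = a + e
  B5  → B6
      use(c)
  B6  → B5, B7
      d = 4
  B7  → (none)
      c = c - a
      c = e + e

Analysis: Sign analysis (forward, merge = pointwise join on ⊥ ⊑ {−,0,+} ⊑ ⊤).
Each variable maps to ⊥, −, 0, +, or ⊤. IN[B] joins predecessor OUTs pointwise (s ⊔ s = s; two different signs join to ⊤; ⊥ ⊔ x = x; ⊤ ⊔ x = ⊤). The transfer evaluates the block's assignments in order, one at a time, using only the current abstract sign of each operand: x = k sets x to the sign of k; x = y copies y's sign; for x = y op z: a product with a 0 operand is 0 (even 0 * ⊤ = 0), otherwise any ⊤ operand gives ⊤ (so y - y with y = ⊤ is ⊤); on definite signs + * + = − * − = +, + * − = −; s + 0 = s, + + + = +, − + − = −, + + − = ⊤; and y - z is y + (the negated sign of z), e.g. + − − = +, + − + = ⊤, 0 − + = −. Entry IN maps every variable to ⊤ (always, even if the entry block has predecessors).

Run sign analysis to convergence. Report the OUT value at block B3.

Answer: {a: -, b: ⊤, c: ⊤, d: ⊤, e: ⊤, f: ⊤}

Working:
Converged values:
  B0:  IN=(all ⊤)  OUT=(all ⊤)
  B1:  IN=(all ⊤)  OUT={a:-; rest ⊤}
  B2:  IN={a:-; rest ⊤}  OUT={a:-; rest ⊤}
  B3:  IN={a:-; rest ⊤}  OUT={a:-; rest ⊤}
  B4:  IN={a:-; rest ⊤}  OUT={a:-; rest ⊤}
  B5:  IN={a:-; rest ⊤}  OUT={a:-; rest ⊤}
  B6:  IN={a:-; rest ⊤}  OUT={a:-, d:+; rest ⊤}
  B7:  IN={a:-, d:+; rest ⊤}  OUT={a:-, d:+; rest ⊤}

Merge at B3: IN[B3] = OUT[B2] = {a: -, b: ⊤, c: ⊤, d: ⊤, e: ⊤, f: ⊤}
Applying B3's transfer function to that IN value gives OUT[B3] (row B3 above).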